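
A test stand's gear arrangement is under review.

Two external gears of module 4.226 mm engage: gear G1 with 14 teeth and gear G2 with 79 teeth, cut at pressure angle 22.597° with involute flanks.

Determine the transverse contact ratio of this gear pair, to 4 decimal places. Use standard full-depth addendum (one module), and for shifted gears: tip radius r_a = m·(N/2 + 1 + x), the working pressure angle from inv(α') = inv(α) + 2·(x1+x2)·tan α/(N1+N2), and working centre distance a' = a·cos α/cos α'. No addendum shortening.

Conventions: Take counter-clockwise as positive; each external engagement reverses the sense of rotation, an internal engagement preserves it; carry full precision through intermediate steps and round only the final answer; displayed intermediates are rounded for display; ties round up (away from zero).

recognized (one external pair, fixed centres): single-mesh tooth geometry, m = 4.226, N1 = 14, N2 = 79
base radii: r_b1 = 27.311000, r_b2 = 154.112071
tip radii: r_a1 = 33.808000, r_a2 = 171.153000
no profile shift: α' = α, a' = a
action lengths: √(r_a1²−r_b1²) = 19.927121, √(r_a2²−r_b2²) = 74.450112
base pitch p_b = π·m·cos α = 12.257148
CR = (19.927121 + 74.450112 − 196.509000·sin 22.59700°)/12.257148 = 1.539448
contact ratio ≈ 1.5394

1.5394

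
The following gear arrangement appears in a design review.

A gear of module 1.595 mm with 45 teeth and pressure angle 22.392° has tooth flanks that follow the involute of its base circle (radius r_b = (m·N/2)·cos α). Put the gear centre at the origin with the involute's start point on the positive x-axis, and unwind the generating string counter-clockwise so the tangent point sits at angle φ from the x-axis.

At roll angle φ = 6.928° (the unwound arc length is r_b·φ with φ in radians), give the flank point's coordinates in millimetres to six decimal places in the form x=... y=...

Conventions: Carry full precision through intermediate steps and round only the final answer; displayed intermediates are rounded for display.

single-mesh involute tooth geometry (45T wheel at module 1.595)
pitch radius r_p = m·N/2 = 1.595·45/2 = 35.887500
base radius r_b = r_p·cos α = 35.887500·cos 22.392° = 33.181555
roll angle φ = 6.928° = 0.12091641 rad
x = r_b·(cos φ + φ·sin φ) = 33.423239
y = r_b·(sin φ − φ·cos φ) = 0.019525

x=33.423239 y=0.019525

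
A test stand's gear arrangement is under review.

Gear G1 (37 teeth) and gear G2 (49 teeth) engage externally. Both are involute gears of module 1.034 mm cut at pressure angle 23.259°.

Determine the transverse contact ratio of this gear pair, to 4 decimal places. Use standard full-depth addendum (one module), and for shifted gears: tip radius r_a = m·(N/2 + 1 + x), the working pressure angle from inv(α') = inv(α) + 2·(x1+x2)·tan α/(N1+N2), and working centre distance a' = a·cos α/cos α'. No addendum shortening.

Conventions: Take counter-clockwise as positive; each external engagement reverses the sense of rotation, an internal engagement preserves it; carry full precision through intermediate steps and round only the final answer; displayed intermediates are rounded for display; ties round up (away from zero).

1.5806

recognized (one external pair, fixed centres): single-mesh tooth geometry, m = 1.034, N1 = 37, N2 = 49
base radii: r_b1 = 17.574371, r_b2 = 23.274167
tip radii: r_a1 = 20.163000, r_a2 = 26.367000
no profile shift: α' = α, a' = a
action lengths: √(r_a1²−r_b1²) = 9.883727, √(r_a2²−r_b2²) = 12.390797
base pitch p_b = π·m·cos α = 2.984406
CR = (9.883727 + 12.390797 − 44.462000·sin 23.25900°)/2.984406 = 1.580551
contact ratio ≈ 1.5806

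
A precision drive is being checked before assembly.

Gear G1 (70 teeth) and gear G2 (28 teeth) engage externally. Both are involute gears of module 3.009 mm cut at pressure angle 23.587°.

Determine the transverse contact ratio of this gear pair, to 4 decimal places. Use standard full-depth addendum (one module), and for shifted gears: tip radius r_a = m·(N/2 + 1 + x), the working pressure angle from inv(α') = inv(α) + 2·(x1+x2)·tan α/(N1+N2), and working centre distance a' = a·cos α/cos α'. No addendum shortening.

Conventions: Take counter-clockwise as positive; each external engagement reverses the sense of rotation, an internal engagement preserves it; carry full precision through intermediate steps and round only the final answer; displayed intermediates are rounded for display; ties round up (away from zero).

single-mesh involute tooth geometry (70T engaging 28T at module 3.009)
base radii: r_b1 = 96.516305, r_b2 = 38.606522
tip radii: r_a1 = 108.324000, r_a2 = 45.135000
no profile shift: α' = α, a' = a
action lengths: √(r_a1²−r_b1²) = 49.180198, √(r_a2²−r_b2²) = 23.381717
base pitch p_b = π·m·cos α = 8.663283
CR = (49.180198 + 23.381717 − 147.441000·sin 23.58700°)/8.663283 = 1.565770
contact ratio ≈ 1.5658

1.5658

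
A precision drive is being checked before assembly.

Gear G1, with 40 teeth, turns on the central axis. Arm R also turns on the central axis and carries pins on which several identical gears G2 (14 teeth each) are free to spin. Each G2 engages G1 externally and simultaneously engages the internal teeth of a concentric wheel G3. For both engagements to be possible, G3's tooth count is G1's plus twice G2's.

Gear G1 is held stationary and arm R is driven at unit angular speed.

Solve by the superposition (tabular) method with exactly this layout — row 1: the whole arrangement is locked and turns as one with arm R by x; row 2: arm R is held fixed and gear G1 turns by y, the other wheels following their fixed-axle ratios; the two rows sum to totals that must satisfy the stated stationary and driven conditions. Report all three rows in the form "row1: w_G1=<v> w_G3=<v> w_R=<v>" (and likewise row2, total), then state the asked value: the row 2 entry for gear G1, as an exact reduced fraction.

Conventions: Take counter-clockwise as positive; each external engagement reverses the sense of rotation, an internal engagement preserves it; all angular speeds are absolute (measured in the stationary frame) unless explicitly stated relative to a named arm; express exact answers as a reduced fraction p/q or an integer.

class = planetary set [G3 = 40+2·14 = 68; Willis about the carrier]
row 1 (train locked, turned with arm): all members turn x
superposition row 2 [arm held]: sun y, ring −(40/68)·y, arm 0
boundary: total ω_sun = x + y = 0 and total ω_arm = x = 1  ⇒  y = -1, x = 1
row 2 ring = −(40/68)·(-1) = 10/17
totals (row 1 + row 2): sun 1 + (-1) = 0, ring 1 + 10/17 = 27/17, arm 1 + 0 = 1
asked cell (row2, sun) = -1

row1: w_G1=1 w_G3=1 w_R=1
row2: w_G1=-1 w_G3=10/17 w_R=0
total: w_G1=0 w_G3=27/17 w_R=1
asked value: -1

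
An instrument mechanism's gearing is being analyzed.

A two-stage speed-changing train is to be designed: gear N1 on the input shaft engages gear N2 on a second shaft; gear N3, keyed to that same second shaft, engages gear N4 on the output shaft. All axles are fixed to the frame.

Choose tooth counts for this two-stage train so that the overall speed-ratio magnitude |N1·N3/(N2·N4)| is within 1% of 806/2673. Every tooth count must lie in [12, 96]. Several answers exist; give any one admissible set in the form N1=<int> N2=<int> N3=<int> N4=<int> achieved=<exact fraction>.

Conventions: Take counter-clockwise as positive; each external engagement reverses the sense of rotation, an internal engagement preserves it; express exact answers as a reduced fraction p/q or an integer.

N1=13 N2=33 N3=62 N4=81 achieved=806/2673

class = fixed-axis compound train [2-stage, 806/2673 wanted]
target = 806/2673 in lowest terms: an exact hit needs N1·N3 = k·806 and N2·N4 = k·2673 for one integer k, every count in [12, 96]; additionally prefer no 1:1 stage (N1 ≠ N2, N3 ≠ N4)
k = 1: N1·N3 = 806 = 13·62, N2·N4 = 2673 = 33·81
achieved = 13·62/(33·81) = 806/2673; |achieved − target| = 0 ≤ 403/133650 ✓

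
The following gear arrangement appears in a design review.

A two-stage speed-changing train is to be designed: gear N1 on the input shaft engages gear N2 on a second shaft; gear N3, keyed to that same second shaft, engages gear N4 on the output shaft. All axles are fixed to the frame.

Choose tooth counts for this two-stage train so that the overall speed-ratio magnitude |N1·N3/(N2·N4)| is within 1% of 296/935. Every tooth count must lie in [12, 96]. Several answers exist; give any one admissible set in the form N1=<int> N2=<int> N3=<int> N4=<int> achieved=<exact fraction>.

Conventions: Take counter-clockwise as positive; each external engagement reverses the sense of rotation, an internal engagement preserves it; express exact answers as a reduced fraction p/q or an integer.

N1=16 N2=22 N3=37 N4=85 achieved=296/935

design class (target 296/935): fixed-axis compound train
target = 296/935 in lowest terms: an exact hit needs N1·N3 = k·296 and N2·N4 = k·935 for one integer k, every count in [12, 96]; additionally prefer no 1:1 stage (N1 ≠ N2, N3 ≠ N4)
k = 1: no 1:1-free in-range split of k·296 and k·935 into factor pairs; take k = 2
k = 2: N1·N3 = 592 = 16·37, N2·N4 = 1870 = 22·85
achieved = 16·37/(22·85) = 296/935; |achieved − target| = 0 ≤ 74/23375 ✓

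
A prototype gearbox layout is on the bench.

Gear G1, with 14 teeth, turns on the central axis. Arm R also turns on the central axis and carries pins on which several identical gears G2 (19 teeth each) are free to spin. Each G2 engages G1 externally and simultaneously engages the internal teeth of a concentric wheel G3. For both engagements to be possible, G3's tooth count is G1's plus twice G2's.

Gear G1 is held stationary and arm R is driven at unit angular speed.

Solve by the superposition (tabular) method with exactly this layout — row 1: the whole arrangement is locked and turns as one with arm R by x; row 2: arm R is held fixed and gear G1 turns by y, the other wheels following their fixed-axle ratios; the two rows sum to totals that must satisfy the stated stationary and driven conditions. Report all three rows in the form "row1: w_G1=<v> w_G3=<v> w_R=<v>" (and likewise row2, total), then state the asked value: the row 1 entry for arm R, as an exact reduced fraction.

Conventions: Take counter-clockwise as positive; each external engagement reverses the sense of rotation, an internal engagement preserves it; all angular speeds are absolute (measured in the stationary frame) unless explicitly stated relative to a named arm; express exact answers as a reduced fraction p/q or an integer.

row1: w_G1=1 w_G3=1 w_R=1
row2: w_G1=-1 w_G3=7/26 w_R=0
total: w_G1=0 w_G3=33/26 w_R=1
asked value: 1

planetary set (14T centre, 19T on arm, 52T internal) — Willis relation
superposition row 1 [locked train]: every member turns x
row 2 — arm fixed, fixed-axis ratios: sun y, ring −(14/52)·y, arm 0
boundary: total ω_sun = x + y = 0 and total ω_arm = x = 1  ⇒  y = -1, x = 1
row 2 ring = −(14/52)·(-1) = 7/26
totals (row 1 + row 2): sun 1 + (-1) = 0, ring 1 + 7/26 = 33/26, arm 1 + 0 = 1
asked cell (row1, arm) = 1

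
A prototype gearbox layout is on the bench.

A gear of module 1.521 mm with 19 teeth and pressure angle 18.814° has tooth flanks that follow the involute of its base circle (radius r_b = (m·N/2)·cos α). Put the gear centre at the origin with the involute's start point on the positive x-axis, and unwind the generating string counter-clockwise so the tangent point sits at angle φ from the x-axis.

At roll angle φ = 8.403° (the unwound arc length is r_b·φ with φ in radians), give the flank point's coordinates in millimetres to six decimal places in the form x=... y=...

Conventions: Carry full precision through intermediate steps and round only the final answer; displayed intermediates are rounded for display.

x=13.823776 y=0.014351

topology: single-mesh involute geometry — m = 1.521, N = 19
pitch radius r_p = m·N/2 = 1.521·19/2 = 14.449500
base radius r_b = r_p·cos α = 14.449500·cos 18.814° = 13.677470
roll angle φ = 8.403° = 0.14666002 rad
x = r_b·(cos φ + φ·sin φ) = 13.823776
y = r_b·(sin φ − φ·cos φ) = 0.014351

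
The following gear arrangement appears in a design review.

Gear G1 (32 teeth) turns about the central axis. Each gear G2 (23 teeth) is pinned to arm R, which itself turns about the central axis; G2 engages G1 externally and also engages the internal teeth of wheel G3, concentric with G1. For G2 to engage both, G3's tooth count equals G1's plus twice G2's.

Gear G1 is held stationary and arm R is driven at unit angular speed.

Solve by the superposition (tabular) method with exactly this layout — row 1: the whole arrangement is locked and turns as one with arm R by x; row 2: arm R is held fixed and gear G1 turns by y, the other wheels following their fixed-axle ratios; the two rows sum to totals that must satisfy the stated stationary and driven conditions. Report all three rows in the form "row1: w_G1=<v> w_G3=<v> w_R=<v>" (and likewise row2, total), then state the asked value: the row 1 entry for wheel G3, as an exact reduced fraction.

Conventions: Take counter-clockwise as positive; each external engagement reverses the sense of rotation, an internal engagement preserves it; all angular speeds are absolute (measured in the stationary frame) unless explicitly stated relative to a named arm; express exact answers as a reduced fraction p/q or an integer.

row1: w_G1=1 w_G3=1 w_R=1
row2: w_G1=-1 w_G3=16/39 w_R=0
total: w_G1=0 w_G3=55/39 w_R=1
asked value: 1

topology: planetary set — G1 32T / G2 23T / G3 78T, arm = carrier (Willis)
superposition row 1 [locked train]: every member turns x
superposition row 2 [arm held]: sun y, ring −(32/78)·y, arm 0
boundary: total ω_sun = x + y = 0 and total ω_arm = x = 1  ⇒  y = -1, x = 1
row 2 ring = −(32/78)·(-1) = 16/39
totals (row 1 + row 2): sun 1 + (-1) = 0, ring 1 + 16/39 = 55/39, arm 1 + 0 = 1
asked cell (row1, ring) = 1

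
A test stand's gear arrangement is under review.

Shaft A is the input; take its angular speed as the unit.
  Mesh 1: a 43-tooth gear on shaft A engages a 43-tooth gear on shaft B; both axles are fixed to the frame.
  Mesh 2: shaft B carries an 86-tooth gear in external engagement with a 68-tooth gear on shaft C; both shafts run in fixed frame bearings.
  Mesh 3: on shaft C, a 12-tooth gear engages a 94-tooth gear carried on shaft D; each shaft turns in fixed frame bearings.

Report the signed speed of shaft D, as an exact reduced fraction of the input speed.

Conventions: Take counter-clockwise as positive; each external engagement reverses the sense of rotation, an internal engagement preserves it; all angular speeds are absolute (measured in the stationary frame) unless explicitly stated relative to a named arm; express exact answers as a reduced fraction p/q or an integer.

-129/799

3-mesh fixed-axis compound train (all bearings frame-fixed)
mesh 1 [43T→43T]: |ω|/ω_in = 1×43/43 = 1, sense flips to −
mesh 2 [86T→68T]: |ω|/ω_in = 1×86/68 = 43/34, sense flips to +
mesh 3 [12T→94T]: |ω|/ω_in = (43/34)×12/94 = 129/799, sense flips to −
signed output speed (× input speed) = -129/799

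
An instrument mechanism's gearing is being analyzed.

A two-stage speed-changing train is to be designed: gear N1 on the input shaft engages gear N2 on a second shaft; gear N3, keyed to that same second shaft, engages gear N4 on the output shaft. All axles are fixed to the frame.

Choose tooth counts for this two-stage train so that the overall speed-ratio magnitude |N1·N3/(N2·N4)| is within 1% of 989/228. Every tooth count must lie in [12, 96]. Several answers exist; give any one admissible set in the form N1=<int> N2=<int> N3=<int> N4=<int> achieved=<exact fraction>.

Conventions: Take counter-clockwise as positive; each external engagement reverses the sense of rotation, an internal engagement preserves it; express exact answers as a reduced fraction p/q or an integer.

N1=23 N2=12 N3=43 N4=19 achieved=989/228

2-stage fixed-axis compound train for ratio 989/228
target = 989/228 in lowest terms: an exact hit needs N1·N3 = k·989 and N2·N4 = k·228 for one integer k, every count in [12, 96]; additionally prefer no 1:1 stage (N1 ≠ N2, N3 ≠ N4)
k = 1: N1·N3 = 989 = 23·43, N2·N4 = 228 = 12·19
achieved = 23·43/(12·19) = 989/228; |achieved − target| = 0 ≤ 989/22800 ✓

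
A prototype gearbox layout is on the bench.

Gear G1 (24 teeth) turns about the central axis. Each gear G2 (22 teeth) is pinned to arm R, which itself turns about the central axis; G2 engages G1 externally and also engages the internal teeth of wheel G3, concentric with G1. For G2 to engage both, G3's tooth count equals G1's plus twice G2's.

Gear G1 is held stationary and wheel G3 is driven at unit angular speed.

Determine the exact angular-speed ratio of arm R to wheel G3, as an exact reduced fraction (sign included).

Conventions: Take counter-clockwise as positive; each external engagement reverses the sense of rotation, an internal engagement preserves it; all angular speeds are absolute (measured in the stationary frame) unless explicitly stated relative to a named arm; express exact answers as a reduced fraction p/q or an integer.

17/23

planetary set (24T centre, 22T on arm, 68T internal) — Willis relation
ring teeth: 24 + 2·22 = 68
24(ω_sun−ω_arm) = −68(ω_ring−ω_arm),  ω_sun = 0, ω_ring = 1
24(0−ω_arm) = −68(1−ω_arm)  ⇒  92·ω_arm = 68  ⇒  ω_arm = 17/23
ω_out/ω_in = 17/23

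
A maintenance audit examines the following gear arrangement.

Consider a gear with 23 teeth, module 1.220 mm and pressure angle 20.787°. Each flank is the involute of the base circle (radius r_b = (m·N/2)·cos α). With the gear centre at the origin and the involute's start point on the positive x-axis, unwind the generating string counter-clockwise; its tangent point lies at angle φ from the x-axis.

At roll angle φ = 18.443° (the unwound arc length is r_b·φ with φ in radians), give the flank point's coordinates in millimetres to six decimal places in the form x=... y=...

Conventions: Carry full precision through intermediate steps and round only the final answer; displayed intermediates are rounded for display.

x=13.778771 y=0.144319

recognized (one wheel, involute flank): single-mesh tooth geometry, m = 1.220, N = 23
pitch radius r_p = m·N/2 = 1.220·23/2 = 14.030000
base radius r_b = r_p·cos α = 14.030000·cos 20.787° = 13.116734
roll angle φ = 18.443° = 0.32189107 rad
x = r_b·(cos φ + φ·sin φ) = 13.778771
y = r_b·(sin φ − φ·cos φ) = 0.144319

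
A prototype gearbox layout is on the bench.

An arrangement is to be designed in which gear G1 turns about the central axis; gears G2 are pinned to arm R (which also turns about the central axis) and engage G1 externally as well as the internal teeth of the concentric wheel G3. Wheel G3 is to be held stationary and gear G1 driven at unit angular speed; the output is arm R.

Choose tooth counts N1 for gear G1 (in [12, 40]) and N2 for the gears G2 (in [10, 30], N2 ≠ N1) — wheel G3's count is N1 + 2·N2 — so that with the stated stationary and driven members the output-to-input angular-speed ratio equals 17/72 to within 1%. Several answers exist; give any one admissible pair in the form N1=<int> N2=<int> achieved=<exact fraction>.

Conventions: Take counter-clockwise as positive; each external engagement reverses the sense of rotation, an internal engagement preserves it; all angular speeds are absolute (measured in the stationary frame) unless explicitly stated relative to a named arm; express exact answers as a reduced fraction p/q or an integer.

N1=17 N2=19 achieved=17/72

design class (target 17/72): planetary set
Willis with ω_ring = 0: ω_arm/ω_sun = N1/(N1+N3); set equal to 17/72  ⇒  N3/N1 = 1/(17/72) − 1 = 55/17
N3 = N1 + 2·N2  ⇒  N2/N1 = (N3/N1 − 1)/2 = (55/17 − 1)/2 = 19/17
smallest multiple with N1 ≥ 12 and N2 ≥ 10: k = 1  ⇒  N1 = 1·17 = 17, N2 = 1·19 = 19 (N1 ≤ 40, N2 ≤ 30, N2 ≠ N1 ✓), N3 = 17 + 2·19 = 55
check: N1/(N1+N3) with N1 = 17, N3 = 55 gives 17/72; |achieved − target| = 0 ≤ 17/7200 ✓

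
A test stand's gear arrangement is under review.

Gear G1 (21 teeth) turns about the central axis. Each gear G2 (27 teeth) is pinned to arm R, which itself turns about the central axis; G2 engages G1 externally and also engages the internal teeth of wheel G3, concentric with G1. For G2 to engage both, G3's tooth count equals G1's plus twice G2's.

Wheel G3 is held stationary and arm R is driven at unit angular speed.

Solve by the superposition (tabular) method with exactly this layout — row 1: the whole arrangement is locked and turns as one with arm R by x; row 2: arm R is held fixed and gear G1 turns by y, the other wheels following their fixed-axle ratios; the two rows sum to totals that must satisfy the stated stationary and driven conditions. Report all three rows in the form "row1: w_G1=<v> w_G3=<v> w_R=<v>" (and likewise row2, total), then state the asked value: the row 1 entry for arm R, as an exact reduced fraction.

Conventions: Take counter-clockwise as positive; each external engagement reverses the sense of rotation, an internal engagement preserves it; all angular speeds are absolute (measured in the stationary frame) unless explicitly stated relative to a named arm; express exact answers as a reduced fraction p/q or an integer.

row1: w_G1=1 w_G3=1 w_R=1
row2: w_G1=25/7 w_G3=-1 w_R=0
total: w_G1=32/7 w_G3=0 w_R=1
asked value: 1

recognized (axles ride arm R): planetary set, 21/27/75 teeth
superposition row 1 [locked train]: every member turns x
row 2: sun turns y, ring = −(21/75)·y, arm 0
boundary: total ω_ring = x − (21/75)·y = 0 and total ω_arm = x = 1  ⇒  y = 25/7, x = 1
row 2 ring = −(21/75)·25/7 = -1
totals (row 1 + row 2): sun 1 + 25/7 = 32/7, ring 1 + (-1) = 0, arm 1 + 0 = 1
asked cell (row1, arm) = 1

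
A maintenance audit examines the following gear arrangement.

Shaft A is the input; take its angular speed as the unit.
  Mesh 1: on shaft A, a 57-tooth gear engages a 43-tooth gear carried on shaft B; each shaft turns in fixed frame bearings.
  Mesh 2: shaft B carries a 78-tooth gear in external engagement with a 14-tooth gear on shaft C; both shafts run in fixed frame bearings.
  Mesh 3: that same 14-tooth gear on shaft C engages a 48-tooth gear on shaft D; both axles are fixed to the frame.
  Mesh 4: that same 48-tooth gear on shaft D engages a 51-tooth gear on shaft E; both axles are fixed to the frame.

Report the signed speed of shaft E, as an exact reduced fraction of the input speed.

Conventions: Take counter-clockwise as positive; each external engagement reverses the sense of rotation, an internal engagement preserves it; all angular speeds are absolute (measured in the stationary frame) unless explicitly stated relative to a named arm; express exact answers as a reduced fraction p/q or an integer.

4-mesh fixed-axis compound train (all bearings frame-fixed)
mesh 1 [57T→43T]: |ω|/ω_in = 1×57/43 = 57/43, sense flips to −
mesh 2 [78T→14T]: |ω|/ω_in = (57/43)×78/14 = 2223/301, sense flips to +
mesh 3 [14T→48T]: |ω|/ω_in = (2223/301)×14/48 = 741/344, sense flips to −
mesh 4 [48T→51T]: |ω|/ω_in = (741/344)×48/51 = 1482/731, sense flips to +
signed output speed (× input speed) = 1482/731

1482/731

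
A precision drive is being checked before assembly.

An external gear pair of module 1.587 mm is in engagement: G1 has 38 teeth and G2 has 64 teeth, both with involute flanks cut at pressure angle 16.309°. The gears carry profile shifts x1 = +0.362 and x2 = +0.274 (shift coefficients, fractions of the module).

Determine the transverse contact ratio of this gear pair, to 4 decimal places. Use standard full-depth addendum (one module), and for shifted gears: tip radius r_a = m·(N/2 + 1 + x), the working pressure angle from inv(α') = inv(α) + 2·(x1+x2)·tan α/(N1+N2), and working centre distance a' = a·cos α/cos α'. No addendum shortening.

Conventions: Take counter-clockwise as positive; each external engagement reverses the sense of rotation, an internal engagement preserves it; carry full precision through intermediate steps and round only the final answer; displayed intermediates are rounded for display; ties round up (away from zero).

1.8377

topology: single-mesh involute geometry — m = 1.587, 38T/64T pair
base radii: r_b1 = 28.939679, r_b2 = 48.740512
tip radii: r_a1 = 32.314494, r_a2 = 52.805838
inv(α') = inv(16.309°) + 2·(+0.362+0.274)·tan α/(38+64) = 0.01159402  ⇒  α' = 18.44074°
a' = a·cos α / cos α' = 80.9370·cos 16.309°/cos 18.44074° = 81.884872
action lengths: √(r_a1²−r_b1²) = 14.377812, √(r_a2²−r_b2²) = 20.317947
base pitch p_b = π·m·cos α = 4.785089
CR = (14.377812 + 20.317947 − 81.884872·sin 18.44074°)/4.785089 = 1.837716
contact ratio ≈ 1.8377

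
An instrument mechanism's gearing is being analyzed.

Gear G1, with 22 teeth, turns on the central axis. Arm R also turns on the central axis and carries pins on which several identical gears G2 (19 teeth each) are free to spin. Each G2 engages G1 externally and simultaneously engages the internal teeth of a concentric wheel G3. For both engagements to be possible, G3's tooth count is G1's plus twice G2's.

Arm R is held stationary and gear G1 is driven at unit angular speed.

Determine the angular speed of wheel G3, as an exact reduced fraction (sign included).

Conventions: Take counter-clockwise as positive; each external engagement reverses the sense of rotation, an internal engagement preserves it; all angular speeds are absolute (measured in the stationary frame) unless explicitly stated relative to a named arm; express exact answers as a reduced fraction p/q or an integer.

planetary set (22T centre, 19T on arm, 60T internal) — Willis relation
ring teeth: 22 + 2·19 = 60
22(ω_sun−ω_arm) = −60(ω_ring−ω_arm),  ω_arm = 0, ω_sun = 1
ω_ring = 0 − (22/60)(1−0) = -11/30
exact speed ratio = -11/30

-11/30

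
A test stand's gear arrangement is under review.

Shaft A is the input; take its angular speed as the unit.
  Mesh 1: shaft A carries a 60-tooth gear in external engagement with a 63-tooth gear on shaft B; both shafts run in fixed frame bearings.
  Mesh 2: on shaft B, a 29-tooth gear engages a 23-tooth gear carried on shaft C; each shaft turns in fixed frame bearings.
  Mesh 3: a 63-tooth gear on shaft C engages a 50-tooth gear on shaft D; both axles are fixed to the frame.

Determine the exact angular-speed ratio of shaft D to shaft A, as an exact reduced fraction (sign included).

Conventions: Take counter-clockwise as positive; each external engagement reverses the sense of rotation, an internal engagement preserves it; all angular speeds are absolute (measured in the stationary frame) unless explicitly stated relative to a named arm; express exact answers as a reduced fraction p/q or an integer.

class = fixed-axis compound train [3 meshes; 3 ratios multiply, 3 sense flips]
mesh 1 [60T→63T]: running ratio 20/21, sense −
mesh 2 [29T→23T]: running ratio 580/483, sense +
mesh 3 [63T→50T]: running ratio 174/115, sense −
ω_out/ω_in = -174/115

-174/115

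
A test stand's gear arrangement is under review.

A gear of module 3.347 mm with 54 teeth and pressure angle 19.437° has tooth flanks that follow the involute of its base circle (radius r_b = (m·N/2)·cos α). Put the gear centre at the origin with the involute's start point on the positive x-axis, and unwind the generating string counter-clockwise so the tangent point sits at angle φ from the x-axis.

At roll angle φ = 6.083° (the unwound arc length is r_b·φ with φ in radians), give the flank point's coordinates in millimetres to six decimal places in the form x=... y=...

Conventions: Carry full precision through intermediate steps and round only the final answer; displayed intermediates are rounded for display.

x=85.697615 y=0.033955

single-mesh involute tooth geometry (54T wheel at module 3.347)
pitch radius r_p = m·N/2 = 3.347·54/2 = 90.369000
base radius r_b = r_p·cos α = 90.369000·cos 19.437° = 85.218686
roll angle φ = 6.083° = 0.10616838 rad
x = r_b·(cos φ + φ·sin φ) = 85.697615
y = r_b·(sin φ − φ·cos φ) = 0.033955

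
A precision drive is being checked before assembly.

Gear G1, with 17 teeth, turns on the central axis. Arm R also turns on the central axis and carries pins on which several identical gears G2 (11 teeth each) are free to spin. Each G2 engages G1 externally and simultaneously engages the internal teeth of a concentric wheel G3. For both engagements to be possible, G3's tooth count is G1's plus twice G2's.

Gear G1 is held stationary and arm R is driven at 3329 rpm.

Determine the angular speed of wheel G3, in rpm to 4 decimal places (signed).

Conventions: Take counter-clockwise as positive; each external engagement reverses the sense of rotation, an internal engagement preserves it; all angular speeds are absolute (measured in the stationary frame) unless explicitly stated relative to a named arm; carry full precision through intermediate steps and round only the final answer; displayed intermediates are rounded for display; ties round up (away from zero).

+4780.1026 rpm

planetary set (17T centre, 11T on arm, 39T internal) — Willis relation
normalise by the input: solve with ω_arm = 1, then scale by 3329 rpm
ring teeth: 17 + 2·11 = 39
17(ω_sun−ω_arm) = −39(ω_ring−ω_arm),  ω_sun = 0, ω_arm = 1
ω_ring = 1 − (17/39)(0−1) = 56/39
scale: ω_ring = 56/39 × 3329 rpm = +4780.1026 rpm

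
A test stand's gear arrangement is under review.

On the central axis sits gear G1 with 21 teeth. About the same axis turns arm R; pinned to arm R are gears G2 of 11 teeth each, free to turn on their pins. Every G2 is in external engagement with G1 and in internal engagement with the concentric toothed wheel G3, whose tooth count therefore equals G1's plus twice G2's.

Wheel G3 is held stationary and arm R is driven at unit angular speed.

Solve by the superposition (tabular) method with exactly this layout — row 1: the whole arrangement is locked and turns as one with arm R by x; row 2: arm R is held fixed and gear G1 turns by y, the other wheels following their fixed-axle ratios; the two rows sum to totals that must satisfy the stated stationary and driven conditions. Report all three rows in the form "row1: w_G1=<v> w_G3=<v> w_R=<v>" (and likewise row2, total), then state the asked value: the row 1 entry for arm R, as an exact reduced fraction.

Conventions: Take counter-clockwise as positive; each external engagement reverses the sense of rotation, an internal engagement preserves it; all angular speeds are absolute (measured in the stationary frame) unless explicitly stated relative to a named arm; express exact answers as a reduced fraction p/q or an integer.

class = planetary set [G3 = 21+2·11 = 43; Willis about the carrier]
row 1 — lock + rotate with arm: ω_sun = ω_ring = ω_arm = x
superposition row 2 [arm held]: sun y, ring −(21/43)·y, arm 0
boundary: total ω_ring = x − (21/43)·y = 0 and total ω_arm = x = 1  ⇒  y = 43/21, x = 1
row 2 ring = −(21/43)·43/21 = -1
totals (row 1 + row 2): sun 1 + 43/21 = 64/21, ring 1 + (-1) = 0, arm 1 + 0 = 1
asked cell (row1, arm) = 1

row1: w_G1=1 w_G3=1 w_R=1
row2: w_G1=43/21 w_G3=-1 w_R=0
total: w_G1=64/21 w_G3=0 w_R=1
asked value: 1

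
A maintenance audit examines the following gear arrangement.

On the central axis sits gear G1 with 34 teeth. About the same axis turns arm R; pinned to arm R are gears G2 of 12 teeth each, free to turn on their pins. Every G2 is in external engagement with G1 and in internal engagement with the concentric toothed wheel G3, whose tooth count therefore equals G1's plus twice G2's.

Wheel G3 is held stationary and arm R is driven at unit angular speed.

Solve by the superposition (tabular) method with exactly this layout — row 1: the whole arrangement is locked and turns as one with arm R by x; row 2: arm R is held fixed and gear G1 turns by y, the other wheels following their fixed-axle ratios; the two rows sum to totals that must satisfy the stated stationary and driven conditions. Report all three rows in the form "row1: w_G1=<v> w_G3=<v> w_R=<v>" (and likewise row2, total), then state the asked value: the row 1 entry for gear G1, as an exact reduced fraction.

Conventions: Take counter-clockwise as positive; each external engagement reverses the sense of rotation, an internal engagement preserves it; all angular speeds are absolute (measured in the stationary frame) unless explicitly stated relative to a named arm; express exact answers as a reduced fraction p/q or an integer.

recognized (axles ride arm R): planetary set, 34/12/58 teeth
row 1 — lock + rotate with arm: ω_sun = ω_ring = ω_arm = x
row 2 (arm held, sun turns y): ω_ring = −(34/58)·y, ω_arm = 0
boundary: total ω_ring = x − (34/58)·y = 0 and total ω_arm = x = 1  ⇒  y = 29/17, x = 1
row 2 ring = −(34/58)·29/17 = -1
totals (row 1 + row 2): sun 1 + 29/17 = 46/17, ring 1 + (-1) = 0, arm 1 + 0 = 1
asked cell (row1, sun) = 1

row1: w_G1=1 w_G3=1 w_R=1
row2: w_G1=29/17 w_G3=-1 w_R=0
total: w_G1=46/17 w_G3=0 w_R=1
asked value: 1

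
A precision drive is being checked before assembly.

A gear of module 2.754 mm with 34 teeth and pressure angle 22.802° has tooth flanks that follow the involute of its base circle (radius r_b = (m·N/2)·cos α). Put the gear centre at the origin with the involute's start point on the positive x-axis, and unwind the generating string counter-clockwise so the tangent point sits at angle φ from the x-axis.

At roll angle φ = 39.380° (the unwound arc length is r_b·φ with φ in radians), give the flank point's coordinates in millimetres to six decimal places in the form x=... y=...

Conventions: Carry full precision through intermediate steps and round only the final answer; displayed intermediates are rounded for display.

x=52.180572 y=4.454045

topology: single-mesh involute geometry — m = 2.754, N = 34
pitch radius r_p = m·N/2 = 2.754·34/2 = 46.818000
base radius r_b = r_p·cos α = 46.818000·cos 22.802° = 43.159156
roll angle φ = 39.380° = 0.68731066 rad
x = r_b·(cos φ + φ·sin φ) = 52.180572
y = r_b·(sin φ − φ·cos φ) = 4.454045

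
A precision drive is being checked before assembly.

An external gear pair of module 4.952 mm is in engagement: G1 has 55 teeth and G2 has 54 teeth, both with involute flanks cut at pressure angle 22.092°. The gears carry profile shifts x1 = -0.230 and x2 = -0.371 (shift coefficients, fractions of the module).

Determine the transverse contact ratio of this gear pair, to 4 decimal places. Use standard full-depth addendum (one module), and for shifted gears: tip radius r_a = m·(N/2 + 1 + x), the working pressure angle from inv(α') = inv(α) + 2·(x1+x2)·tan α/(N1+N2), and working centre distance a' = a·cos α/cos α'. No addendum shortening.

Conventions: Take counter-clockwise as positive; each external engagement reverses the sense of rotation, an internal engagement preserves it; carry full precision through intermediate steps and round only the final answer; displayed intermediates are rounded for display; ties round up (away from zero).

1.7837

class = single-mesh tooth geometry [involute pair 55T × 54T, m = 4.952]
base radii: r_b1 = 126.181821, r_b2 = 123.887606
tip radii: r_a1 = 139.993040, r_a2 = 136.818808
inv(α') = inv(22.092°) + 2·(-0.230-0.371)·tan α/(55+54) = 0.01584110  ⇒  α' = 20.39652°
a' = a·cos α / cos α' = 269.8840·cos 22.092°/cos 20.39652° = 266.796737
action lengths: √(r_a1²−r_b1²) = 60.631668, √(r_a2²−r_b2²) = 58.062442
base pitch p_b = π·m·cos α = 14.414978
CR = (60.631668 + 58.062442 − 266.796737·sin 20.39652°)/14.414978 = 1.783660
contact ratio ≈ 1.7837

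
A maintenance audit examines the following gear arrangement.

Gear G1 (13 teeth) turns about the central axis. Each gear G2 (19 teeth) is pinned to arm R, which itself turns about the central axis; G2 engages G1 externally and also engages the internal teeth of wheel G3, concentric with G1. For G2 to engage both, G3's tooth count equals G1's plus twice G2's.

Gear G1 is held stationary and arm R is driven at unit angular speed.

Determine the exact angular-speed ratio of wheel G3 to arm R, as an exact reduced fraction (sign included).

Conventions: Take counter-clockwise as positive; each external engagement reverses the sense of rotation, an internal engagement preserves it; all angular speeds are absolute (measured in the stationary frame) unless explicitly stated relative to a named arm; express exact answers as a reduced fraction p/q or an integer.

recognized (axles ride arm R): planetary set, 13/19/51 teeth
ring teeth: 13 + 2·19 = 51
13(ω_sun−ω_arm) = −51(ω_ring−ω_arm),  ω_sun = 0, ω_arm = 1
ω_ring = 1 − (13/51)(0−1) = 64/51
ω_out/ω_in = 64/51

64/51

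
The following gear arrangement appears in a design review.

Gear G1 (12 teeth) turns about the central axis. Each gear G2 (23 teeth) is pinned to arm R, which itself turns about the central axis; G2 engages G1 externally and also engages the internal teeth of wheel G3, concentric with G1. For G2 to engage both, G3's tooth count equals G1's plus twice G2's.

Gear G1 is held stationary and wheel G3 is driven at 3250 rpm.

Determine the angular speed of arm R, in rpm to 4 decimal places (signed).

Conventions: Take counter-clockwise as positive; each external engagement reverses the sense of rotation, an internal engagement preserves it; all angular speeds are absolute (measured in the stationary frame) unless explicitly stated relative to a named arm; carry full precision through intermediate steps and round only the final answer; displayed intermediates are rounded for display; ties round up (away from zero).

+2692.8571 rpm

topology: planetary set — G1 12T / G2 23T / G3 58T, arm = carrier (Willis)
normalise by the input: solve with ω_ring = 1, then scale by 3250 rpm
ring teeth: 12 + 2·23 = 58
12(ω_sun−ω_arm) = −58(ω_ring−ω_arm),  ω_sun = 0, ω_ring = 1
12(0−ω_arm) = −58(1−ω_arm)  ⇒  70·ω_arm = 58  ⇒  ω_arm = 29/35
scale: ω_arm = 29/35 × 3250 rpm = +2692.8571 rpm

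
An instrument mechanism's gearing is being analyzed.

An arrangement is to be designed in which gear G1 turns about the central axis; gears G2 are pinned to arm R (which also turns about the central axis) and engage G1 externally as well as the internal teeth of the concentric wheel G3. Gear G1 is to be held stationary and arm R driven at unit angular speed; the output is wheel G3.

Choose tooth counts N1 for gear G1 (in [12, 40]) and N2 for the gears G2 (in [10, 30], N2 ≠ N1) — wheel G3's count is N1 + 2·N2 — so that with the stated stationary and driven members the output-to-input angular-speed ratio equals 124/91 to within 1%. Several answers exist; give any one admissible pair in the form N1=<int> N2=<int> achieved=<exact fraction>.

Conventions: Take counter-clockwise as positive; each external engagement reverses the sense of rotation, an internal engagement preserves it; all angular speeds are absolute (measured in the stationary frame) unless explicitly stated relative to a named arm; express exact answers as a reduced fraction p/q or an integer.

topology: planetary set — design target 124/91, arm = carrier (Willis)
Willis with ω_sun = 0: ω_ring/ω_arm = (N1+N3)/N3; set equal to 124/91  ⇒  N3/N1 = 1/(124/91 − 1) = 91/33
N3 = N1 + 2·N2  ⇒  N2/N1 = (N3/N1 − 1)/2 = (91/33 − 1)/2 = 29/33
smallest multiple with N1 ≥ 12 and N2 ≥ 10: k = 1  ⇒  N1 = 1·33 = 33, N2 = 1·29 = 29 (N1 ≤ 40, N2 ≤ 30, N2 ≠ N1 ✓), N3 = 33 + 2·29 = 91
check: (N1+N3)/N3 with N1 = 33, N3 = 91 gives 124/91; |achieved − target| = 0 ≤ 31/2275 ✓

N1=33 N2=29 achieved=124/91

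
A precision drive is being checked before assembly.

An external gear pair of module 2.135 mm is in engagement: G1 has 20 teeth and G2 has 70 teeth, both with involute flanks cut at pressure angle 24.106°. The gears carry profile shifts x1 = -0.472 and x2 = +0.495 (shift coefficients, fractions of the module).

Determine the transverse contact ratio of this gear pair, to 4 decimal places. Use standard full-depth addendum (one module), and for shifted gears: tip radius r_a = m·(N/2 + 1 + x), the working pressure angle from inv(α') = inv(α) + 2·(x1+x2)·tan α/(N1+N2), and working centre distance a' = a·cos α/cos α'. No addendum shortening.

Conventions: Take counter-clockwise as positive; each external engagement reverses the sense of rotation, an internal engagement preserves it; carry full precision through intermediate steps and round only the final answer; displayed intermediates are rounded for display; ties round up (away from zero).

class = single-mesh tooth geometry [involute pair 20T × 70T, m = 2.135]
base radii: r_b1 = 19.488097, r_b2 = 68.208338
tip radii: r_a1 = 22.477280, r_a2 = 77.916825
inv(α') = inv(24.106°) + 2·(-0.472+0.495)·tan α/(20+70) = 0.02694692  ⇒  α' = 24.17125°
a' = a·cos α / cos α' = 96.0750·cos 24.106°/cos 24.17125° = 96.124043
action lengths: √(r_a1²−r_b1²) = 11.200098, √(r_a2²−r_b2²) = 37.665026
base pitch p_b = π·m·cos α = 6.122366
CR = (11.200098 + 37.665026 − 96.124043·sin 24.17125°)/6.122366 = 1.552613
contact ratio ≈ 1.5526

1.5526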